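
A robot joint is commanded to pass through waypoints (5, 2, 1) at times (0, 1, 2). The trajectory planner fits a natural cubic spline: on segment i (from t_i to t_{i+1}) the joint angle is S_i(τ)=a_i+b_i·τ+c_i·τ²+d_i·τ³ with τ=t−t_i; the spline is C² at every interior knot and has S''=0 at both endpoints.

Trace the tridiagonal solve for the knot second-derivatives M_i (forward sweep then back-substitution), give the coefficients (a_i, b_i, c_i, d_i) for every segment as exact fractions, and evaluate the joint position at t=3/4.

Δ: Δ0=-3, Δ1=-1
row 1: diag=4, rhs=12; c'=1/4, d'=3
back: M1=3
M: M0=0, M1=3, M2=0
seg 0: a=5, c=M0/2=0, d=(M1−M0)/(6·1)=1/2, b=Δ0−h0·(2M0+M1)/6=-7/2
seg 1: a=2, c=M1/2=3/2, d=(M2−M1)/(6·1)=-1/2, b=Δ1−h1·(2M1+M2)/6=-2
t_q=3/4 → seg 0, τ=3/4; S=5+-7/2·τ+0·τ²+1/2·τ³=331/128

  seg 0: a=5 b=-7/2 c=0 d=1/2
  seg 1: a=2 b=-2 c=3/2 d=-1/2
S(3/4) = 331/128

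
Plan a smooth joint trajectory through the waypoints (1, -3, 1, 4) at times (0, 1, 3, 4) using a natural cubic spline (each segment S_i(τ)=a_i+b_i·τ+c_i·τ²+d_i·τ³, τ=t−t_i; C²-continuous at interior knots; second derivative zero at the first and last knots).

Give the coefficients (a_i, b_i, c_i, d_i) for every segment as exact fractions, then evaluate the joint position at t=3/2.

  seg 0: a=1 b=-81/16 c=0 d=17/16
  seg 1: a=-3 b=-15/8 c=51/16 d=-5/8
  seg 2: a=1 b=27/8 c=-9/16 d=3/16
S(3/2) = -103/32

Δ: Δ0=-4, Δ1=2, Δ2=3
row 1: diag=6, rhs=36; c'=1/3, d'=6
row 2: denom=6−2·1/3=16/3; d'=(6−2·6)/(16/3)=-9/8
back: M2=-9/8
back: M1=6−1/3·-9/8=51/8
M: M0=0, M1=51/8, M2=-9/8, M3=0
seg 0: a=1, c=M0/2=0, d=(M1−M0)/(6·1)=17/16, b=Δ0−h0·(2M0+M1)/6=-81/16
seg 1: a=-3, c=M1/2=51/16, d=(M2−M1)/(6·2)=-5/8, b=Δ1−h1·(2M1+M2)/6=-15/8
seg 2: a=1, c=M2/2=-9/16, d=(M3−M2)/(6·1)=3/16, b=Δ2−h2·(2M2+M3)/6=27/8
t_q=3/2 → seg 1, τ=1/2; S=-3+-15/8·τ+51/16·τ²+-5/8·τ³=-103/32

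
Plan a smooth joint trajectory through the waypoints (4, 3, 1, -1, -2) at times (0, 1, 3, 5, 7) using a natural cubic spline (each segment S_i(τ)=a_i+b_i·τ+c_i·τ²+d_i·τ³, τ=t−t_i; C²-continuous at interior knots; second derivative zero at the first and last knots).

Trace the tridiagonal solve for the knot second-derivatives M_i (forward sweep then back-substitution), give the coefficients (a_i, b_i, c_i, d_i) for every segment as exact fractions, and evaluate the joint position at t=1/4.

Δ: Δ0=-1, Δ1=-1, Δ2=-1, Δ3=-1/2
row 1: diag=6, rhs=0; c'=1/3, d'=0
row 2: denom=8−2·1/3=22/3; d'=(0−2·0)/(22/3)=0
row 3: denom=8−2·3/11=82/11; d'=(3−2·0)/(82/11)=33/82
back: M3=33/82
back: M2=0−3/11·33/82=-9/82
back: M1=0−1/3·-9/82=3/82
M: M0=0, M1=3/82, M2=-9/82, M3=33/82, M4=0
seg 0: a=4, c=M0/2=0, d=(M1−M0)/(6·1)=1/164, b=Δ0−h0·(2M0+M1)/6=-165/164
seg 1: a=3, c=M1/2=3/164, d=(M2−M1)/(6·2)=-1/82, b=Δ1−h1·(2M1+M2)/6=-81/82
seg 2: a=1, c=M2/2=-9/164, d=(M3−M2)/(6·2)=7/164, b=Δ2−h2·(2M2+M3)/6=-87/82
seg 3: a=-1, c=M3/2=33/164, d=(M4−M3)/(6·2)=-11/328, b=Δ3−h3·(2M3+M4)/6=-63/82
t_q=1/4 → seg 0, τ=1/4; S=4+-165/164·τ+0·τ²+1/164·τ³=39345/10496

  seg 0: a=4 b=-165/164 c=0 d=1/164
  seg 1: a=3 b=-81/82 c=3/164 d=-1/82
  seg 2: a=1 b=-87/82 c=-9/164 d=7/164
  seg 3: a=-1 b=-63/82 c=33/164 d=-11/328
S(1/4) = 39345/10496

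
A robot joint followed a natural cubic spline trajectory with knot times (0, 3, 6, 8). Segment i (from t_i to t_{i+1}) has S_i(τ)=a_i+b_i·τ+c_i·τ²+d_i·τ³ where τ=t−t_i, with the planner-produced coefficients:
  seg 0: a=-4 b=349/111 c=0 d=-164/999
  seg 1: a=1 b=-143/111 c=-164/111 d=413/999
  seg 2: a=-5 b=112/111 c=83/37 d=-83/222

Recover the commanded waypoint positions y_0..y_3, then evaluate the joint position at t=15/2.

y_0 = S_0(0) = a_0 = -4
y_1 = S_1(0) = a_1 = 1
y_2 = S_2(0) = a_2 = -5
y_3 = S_2(2) = 3
t_q=15/2 is in segment 2 (τ=3/2); S_2(τ)=177/592

y_0=-4 y_1=1 y_2=-5 y_3=3
S(15/2) = 177/592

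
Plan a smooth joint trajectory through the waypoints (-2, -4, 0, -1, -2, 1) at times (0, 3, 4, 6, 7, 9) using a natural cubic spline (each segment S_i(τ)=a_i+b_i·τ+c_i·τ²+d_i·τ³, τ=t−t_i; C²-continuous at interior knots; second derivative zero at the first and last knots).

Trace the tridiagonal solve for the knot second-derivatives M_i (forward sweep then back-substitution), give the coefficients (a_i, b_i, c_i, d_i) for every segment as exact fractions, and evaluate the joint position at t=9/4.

  seg 0: a=-2 b=-24073/8718 c=0 d=2029/8718
  seg 1: a=-4 b=15355/4359 c=6087/2906 d=-14099/8718
  seg 2: a=0 b=24935/8718 c=-4006/1453 d=9389/17436
  seg 3: a=-1 b=-14875/8718 c=1377/2906 d=1013/4359
  seg 4: a=-2 b=-535/8718 c=3403/2906 d=-3403/17436
S(9/4) = -1034425/185984

Δ: Δ0=-2/3, Δ1=4, Δ2=-1/2, Δ3=-1, Δ4=3/2
row 1: diag=8, rhs=28; c'=1/8, d'=7/2
row 2: denom=6−1·1/8=47/8; d'=(-27−1·7/2)/(47/8)=-244/47
row 3: denom=6−2·16/47=250/47; d'=(-3−2·-244/47)/(250/47)=347/250
row 4: denom=6−1·47/250=1453/250; d'=(15−1·347/250)/(1453/250)=3403/1453
back: M4=3403/1453
back: M3=347/250−47/250·3403/1453=1377/1453
back: M2=-244/47−16/47·1377/1453=-8012/1453
back: M1=7/2−1/8·-8012/1453=6087/1453
M: M0=0, M1=6087/1453, M2=-8012/1453, M3=1377/1453, M4=3403/1453, M5=0
seg 0: a=-2, c=M0/2=0, d=(M1−M0)/(6·3)=2029/8718, b=Δ0−h0·(2M0+M1)/6=-24073/8718
seg 1: a=-4, c=M1/2=6087/2906, d=(M2−M1)/(6·1)=-14099/8718, b=Δ1−h1·(2M1+M2)/6=15355/4359
seg 2: a=0, c=M2/2=-4006/1453, d=(M3−M2)/(6·2)=9389/17436, b=Δ2−h2·(2M2+M3)/6=24935/8718
seg 3: a=-1, c=M3/2=1377/2906, d=(M4−M3)/(6·1)=1013/4359, b=Δ3−h3·(2M3+M4)/6=-14875/8718
seg 4: a=-2, c=M4/2=3403/2906, d=(M5−M4)/(6·2)=-3403/17436, b=Δ4−h4·(2M4+M5)/6=-535/8718
t_q=9/4 → seg 0, τ=9/4; S=-2+-24073/8718·τ+0·τ²+2029/8718·τ³=-1034425/185984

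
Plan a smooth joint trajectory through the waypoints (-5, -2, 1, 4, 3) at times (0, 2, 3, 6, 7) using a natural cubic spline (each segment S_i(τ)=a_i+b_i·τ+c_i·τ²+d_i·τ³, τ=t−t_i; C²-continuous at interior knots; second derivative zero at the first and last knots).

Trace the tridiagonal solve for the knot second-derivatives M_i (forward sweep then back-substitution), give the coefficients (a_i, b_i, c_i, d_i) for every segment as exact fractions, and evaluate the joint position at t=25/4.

Δ: Δ0=3/2, Δ1=3, Δ2=1, Δ3=-1
row 1: diag=6, rhs=9; c'=1/6, d'=3/2
row 2: denom=8−1·1/6=47/6; d'=(-12−1·3/2)/(47/6)=-81/47
row 3: denom=8−3·18/47=322/47; d'=(-12−3·-81/47)/(322/47)=-321/322
back: M3=-321/322
back: M2=-81/47−18/47·-321/322=-216/161
back: M1=3/2−1/6·-216/161=555/322
M: M0=0, M1=555/322, M2=-216/161, M3=-321/322, M4=0
seg 0: a=-5, c=M0/2=0, d=(M1−M0)/(6·2)=185/1288, b=Δ0−h0·(2M0+M1)/6=149/161
seg 1: a=-2, c=M1/2=555/644, d=(M2−M1)/(6·1)=-47/92, b=Δ1−h1·(2M1+M2)/6=853/322
seg 2: a=1, c=M2/2=-108/161, d=(M3−M2)/(6·3)=37/1932, b=Δ2−h2·(2M2+M3)/6=1829/644
seg 3: a=4, c=M3/2=-321/644, d=(M4−M3)/(6·1)=107/644, b=Δ3−h3·(2M3+M4)/6=-215/322
t_q=25/4 → seg 3, τ=1/4; S=4+-215/322·τ+-321/644·τ²+107/644·τ³=22401/5888

  seg 0: a=-5 b=149/161 c=0 d=185/1288
  seg 1: a=-2 b=853/322 c=555/644 d=-47/92
  seg 2: a=1 b=1829/644 c=-108/161 d=37/1932
  seg 3: a=4 b=-215/322 c=-321/644 d=107/644
S(25/4) = 22401/5888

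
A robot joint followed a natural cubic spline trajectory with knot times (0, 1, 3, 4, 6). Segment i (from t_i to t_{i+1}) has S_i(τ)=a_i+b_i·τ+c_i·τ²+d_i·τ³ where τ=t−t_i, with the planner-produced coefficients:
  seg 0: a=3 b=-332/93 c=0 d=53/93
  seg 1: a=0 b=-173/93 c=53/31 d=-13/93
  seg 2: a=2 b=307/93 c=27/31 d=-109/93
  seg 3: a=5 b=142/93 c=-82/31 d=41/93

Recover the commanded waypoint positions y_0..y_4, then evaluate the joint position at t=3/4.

y_0=3 y_1=0 y_2=2 y_3=5 y_4=1
S(3/4) = 1117/1984

y_0 = S_0(0) = a_0 = 3
y_1 = S_1(0) = a_1 = 0
y_2 = S_2(0) = a_2 = 2
y_3 = S_3(0) = a_3 = 5
y_4 = S_3(2) = 1
t_q=3/4 is in segment 0 (τ=3/4); S_0(τ)=1117/1984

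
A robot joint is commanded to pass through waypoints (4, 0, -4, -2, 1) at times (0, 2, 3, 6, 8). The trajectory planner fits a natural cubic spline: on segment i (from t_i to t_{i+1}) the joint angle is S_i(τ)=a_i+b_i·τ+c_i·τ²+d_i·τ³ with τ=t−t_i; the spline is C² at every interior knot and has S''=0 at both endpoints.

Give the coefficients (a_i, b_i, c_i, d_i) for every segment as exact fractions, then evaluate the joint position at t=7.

  seg 0: a=4 b=-1379/1248 c=0 d=-1117/4992
  seg 1: a=0 b=-2365/624 c=-1117/832 d=2827/2496
  seg 2: a=-4 b=-7681/2496 c=855/416 d=-155/576
  seg 3: a=-2 b=1241/624 c=-305/832 d=305/4992
S(7) = -527/1664

Δ: Δ0=-2, Δ1=-4, Δ2=2/3, Δ3=3/2
row 1: diag=6, rhs=-12; c'=1/6, d'=-2
row 2: denom=8−1·1/6=47/6; d'=(28−1·-2)/(47/6)=180/47
row 3: denom=10−3·18/47=416/47; d'=(5−3·180/47)/(416/47)=-305/416
back: M3=-305/416
back: M2=180/47−18/47·-305/416=855/208
back: M1=-2−1/6·855/208=-1117/416
M: M0=0, M1=-1117/416, M2=855/208, M3=-305/416, M4=0
seg 0: a=4, c=M0/2=0, d=(M1−M0)/(6·2)=-1117/4992, b=Δ0−h0·(2M0+M1)/6=-1379/1248
seg 1: a=0, c=M1/2=-1117/832, d=(M2−M1)/(6·1)=2827/2496, b=Δ1−h1·(2M1+M2)/6=-2365/624
seg 2: a=-4, c=M2/2=855/416, d=(M3−M2)/(6·3)=-155/576, b=Δ2−h2·(2M2+M3)/6=-7681/2496
seg 3: a=-2, c=M3/2=-305/832, d=(M4−M3)/(6·2)=305/4992, b=Δ3−h3·(2M3+M4)/6=1241/624
t_q=7 → seg 3, τ=1; S=-2+1241/624·τ+-305/832·τ²+305/4992·τ³=-527/1664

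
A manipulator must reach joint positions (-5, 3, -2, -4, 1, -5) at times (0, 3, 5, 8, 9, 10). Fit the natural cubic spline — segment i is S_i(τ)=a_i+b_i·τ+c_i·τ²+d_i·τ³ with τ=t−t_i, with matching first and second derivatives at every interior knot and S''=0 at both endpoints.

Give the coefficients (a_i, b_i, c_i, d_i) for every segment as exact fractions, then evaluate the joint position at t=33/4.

Δ: Δ0=8/3, Δ1=-5/2, Δ2=-2/3, Δ3=5, Δ4=-6
row 1: diag=10, rhs=-31; c'=1/5, d'=-31/10
row 2: denom=10−2·1/5=48/5; d'=(11−2·-31/10)/(48/5)=43/24
row 3: denom=8−3·5/16=113/16; d'=(34−3·43/24)/(113/16)=458/113
row 4: denom=4−1·16/113=436/113; d'=(-66−1·458/113)/(436/113)=-1979/109
back: M4=-1979/109
back: M3=458/113−16/113·-1979/109=722/109
back: M2=43/24−5/16·722/109=-91/327
back: M1=-31/10−1/5·-91/327=-1991/654
M: M0=0, M1=-1991/654, M2=-91/327, M3=722/109, M4=-1979/109, M5=0
seg 0: a=-5, c=M0/2=0, d=(M1−M0)/(6·3)=-1991/11772, b=Δ0−h0·(2M0+M1)/6=5479/1308
seg 1: a=3, c=M1/2=-1991/1308, d=(M2−M1)/(6·2)=201/872, b=Δ1−h1·(2M1+M2)/6=-247/654
seg 2: a=-2, c=M2/2=-91/654, d=(M3−M2)/(6·3)=2257/5886, b=Δ2−h2·(2M2+M3)/6=-1210/327
seg 3: a=-4, c=M3/2=361/109, d=(M4−M3)/(6·1)=-2701/654, b=Δ3−h3·(2M3+M4)/6=3805/654
seg 4: a=1, c=M4/2=-1979/218, d=(M5−M4)/(6·1)=1979/654, b=Δ4−h4·(2M4+M5)/6=17/327
t_q=33/4 → seg 3, τ=1/4; S=-4+3805/654·τ+361/109·τ²+-2701/654·τ³=-33527/13952

  seg 0: a=-5 b=5479/1308 c=0 d=-1991/11772
  seg 1: a=3 b=-247/654 c=-1991/1308 d=201/872
  seg 2: a=-2 b=-1210/327 c=-91/654 d=2257/5886
  seg 3: a=-4 b=3805/654 c=361/109 d=-2701/654
  seg 4: a=1 b=17/327 c=-1979/218 d=1979/654
S(33/4) = -33527/13952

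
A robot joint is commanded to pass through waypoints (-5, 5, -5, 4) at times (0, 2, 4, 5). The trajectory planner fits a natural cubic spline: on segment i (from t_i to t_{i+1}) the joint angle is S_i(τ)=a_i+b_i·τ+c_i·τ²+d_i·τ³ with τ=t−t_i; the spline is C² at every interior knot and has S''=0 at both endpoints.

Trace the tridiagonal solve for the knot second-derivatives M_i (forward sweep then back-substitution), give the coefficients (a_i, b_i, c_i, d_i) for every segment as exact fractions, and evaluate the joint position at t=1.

  seg 0: a=-5 b=9 c=0 d=-1
  seg 1: a=5 b=-3 c=-6 d=5/2
  seg 2: a=-5 b=3 c=9 d=-3
S(1) = 3

Δ: Δ0=5, Δ1=-5, Δ2=9
row 1: diag=8, rhs=-60; c'=1/4, d'=-15/2
row 2: denom=6−2·1/4=11/2; d'=(84−2·-15/2)/(11/2)=18
back: M2=18
back: M1=-15/2−1/4·18=-12
M: M0=0, M1=-12, M2=18, M3=0
seg 0: a=-5, c=M0/2=0, d=(M1−M0)/(6·2)=-1, b=Δ0−h0·(2M0+M1)/6=9
seg 1: a=5, c=M1/2=-6, d=(M2−M1)/(6·2)=5/2, b=Δ1−h1·(2M1+M2)/6=-3
seg 2: a=-5, c=M2/2=9, d=(M3−M2)/(6·1)=-3, b=Δ2−h2·(2M2+M3)/6=3
t_q=1 → seg 0, τ=1; S=-5+9·τ+0·τ²+-1·τ³=3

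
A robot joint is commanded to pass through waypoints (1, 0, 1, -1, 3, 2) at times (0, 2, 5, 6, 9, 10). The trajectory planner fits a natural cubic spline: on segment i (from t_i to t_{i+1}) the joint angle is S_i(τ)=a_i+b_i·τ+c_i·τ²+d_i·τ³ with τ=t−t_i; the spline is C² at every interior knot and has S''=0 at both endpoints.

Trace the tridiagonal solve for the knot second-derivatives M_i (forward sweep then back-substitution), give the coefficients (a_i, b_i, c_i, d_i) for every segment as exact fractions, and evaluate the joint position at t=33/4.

  seg 0: a=1 b=-801/850 c=0 d=47/425
  seg 1: a=0 b=327/850 c=282/425 d=-5207/22950
  seg 2: a=1 b=-44/25 c=-703/510 d=2903/2550
  seg 3: a=-1 b=-2809/2550 c=2597/1275 d=-9373/22950
  seg 4: a=3 b=118/1275 c=-1393/850 d=1393/2550
S(33/4) = 118649/54400

Δ: Δ0=-1/2, Δ1=1/3, Δ2=-2, Δ3=4/3, Δ4=-1
row 1: diag=10, rhs=5; c'=3/10, d'=1/2
row 2: denom=8−3·3/10=71/10; d'=(-14−3·1/2)/(71/10)=-155/71
row 3: denom=8−1·10/71=558/71; d'=(20−1·-155/71)/(558/71)=175/62
row 4: denom=8−3·71/186=425/62; d'=(-14−3·175/62)/(425/62)=-1393/425
back: M4=-1393/425
back: M3=175/62−71/186·-1393/425=5194/1275
back: M2=-155/71−10/71·5194/1275=-703/255
back: M1=1/2−3/10·-703/255=564/425
M: M0=0, M1=564/425, M2=-703/255, M3=5194/1275, M4=-1393/425, M5=0
seg 0: a=1, c=M0/2=0, d=(M1−M0)/(6·2)=47/425, b=Δ0−h0·(2M0+M1)/6=-801/850
seg 1: a=0, c=M1/2=282/425, d=(M2−M1)/(6·3)=-5207/22950, b=Δ1−h1·(2M1+M2)/6=327/850
seg 2: a=1, c=M2/2=-703/510, d=(M3−M2)/(6·1)=2903/2550, b=Δ2−h2·(2M2+M3)/6=-44/25
seg 3: a=-1, c=M3/2=2597/1275, d=(M4−M3)/(6·3)=-9373/22950, b=Δ3−h3·(2M3+M4)/6=-2809/2550
seg 4: a=3, c=M4/2=-1393/850, d=(M5−M4)/(6·1)=1393/2550, b=Δ4−h4·(2M4+M5)/6=118/1275
t_q=33/4 → seg 3, τ=9/4; S=-1+-2809/2550·τ+2597/1275·τ²+-9373/22950·τ³=118649/54400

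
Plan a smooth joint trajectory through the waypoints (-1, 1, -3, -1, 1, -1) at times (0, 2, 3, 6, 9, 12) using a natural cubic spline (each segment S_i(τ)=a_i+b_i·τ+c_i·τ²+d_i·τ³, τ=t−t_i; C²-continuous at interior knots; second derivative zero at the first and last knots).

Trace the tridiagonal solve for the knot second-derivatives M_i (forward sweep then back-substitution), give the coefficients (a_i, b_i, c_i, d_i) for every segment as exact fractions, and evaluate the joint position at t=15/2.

  seg 0: a=-1 b=5551/1899 c=0 d=-913/1899
  seg 1: a=1 b=-5405/1899 c=-1826/633 d=3287/1899
  seg 2: a=-3 b=-6500/1899 c=487/211 d=-5383/17091
  seg 3: a=-1 b=3649/1899 c=-1000/1899 d=617/17091
  seg 4: a=1 b=-500/1899 c=-383/1899 d=383/17091
S(15/2) = 1383/1688

Δ: Δ0=1, Δ1=-4, Δ2=2/3, Δ3=2/3, Δ4=-2/3
row 1: diag=6, rhs=-30; c'=1/6, d'=-5
row 2: denom=8−1·1/6=47/6; d'=(28−1·-5)/(47/6)=198/47
row 3: denom=12−3·18/47=510/47; d'=(0−3·198/47)/(510/47)=-99/85
row 4: denom=12−3·47/170=1899/170; d'=(-8−3·-99/85)/(1899/170)=-766/1899
back: M4=-766/1899
back: M3=-99/85−47/170·-766/1899=-2000/1899
back: M2=198/47−18/47·-2000/1899=974/211
back: M1=-5−1/6·974/211=-3652/633
M: M0=0, M1=-3652/633, M2=974/211, M3=-2000/1899, M4=-766/1899, M5=0
seg 0: a=-1, c=M0/2=0, d=(M1−M0)/(6·2)=-913/1899, b=Δ0−h0·(2M0+M1)/6=5551/1899
seg 1: a=1, c=M1/2=-1826/633, d=(M2−M1)/(6·1)=3287/1899, b=Δ1−h1·(2M1+M2)/6=-5405/1899
seg 2: a=-3, c=M2/2=487/211, d=(M3−M2)/(6·3)=-5383/17091, b=Δ2−h2·(2M2+M3)/6=-6500/1899
seg 3: a=-1, c=M3/2=-1000/1899, d=(M4−M3)/(6·3)=617/17091, b=Δ3−h3·(2M3+M4)/6=3649/1899
seg 4: a=1, c=M4/2=-383/1899, d=(M5−M4)/(6·3)=383/17091, b=Δ4−h4·(2M4+M5)/6=-500/1899
t_q=15/2 → seg 3, τ=3/2; S=-1+3649/1899·τ+-1000/1899·τ²+617/17091·τ³=1383/1688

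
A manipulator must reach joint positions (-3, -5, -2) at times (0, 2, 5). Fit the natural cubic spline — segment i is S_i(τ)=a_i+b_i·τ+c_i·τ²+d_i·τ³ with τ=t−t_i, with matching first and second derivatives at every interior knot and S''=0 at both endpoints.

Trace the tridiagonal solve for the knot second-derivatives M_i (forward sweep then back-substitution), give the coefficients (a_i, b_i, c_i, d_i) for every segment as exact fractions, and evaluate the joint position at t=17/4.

Δ: Δ0=-1, Δ1=1
row 1: diag=10, rhs=12; c'=3/10, d'=6/5
back: M1=6/5
M: M0=0, M1=6/5, M2=0
seg 0: a=-3, c=M0/2=0, d=(M1−M0)/(6·2)=1/10, b=Δ0−h0·(2M0+M1)/6=-7/5
seg 1: a=-5, c=M1/2=3/5, d=(M2−M1)/(6·3)=-1/15, b=Δ1−h1·(2M1+M2)/6=-1/5
t_q=17/4 → seg 1, τ=9/4; S=-5+-1/5·τ+3/5·τ²+-1/15·τ³=-203/64

  seg 0: a=-3 b=-7/5 c=0 d=1/10
  seg 1: a=-5 b=-1/5 c=3/5 d=-1/15
S(17/4) = -203/64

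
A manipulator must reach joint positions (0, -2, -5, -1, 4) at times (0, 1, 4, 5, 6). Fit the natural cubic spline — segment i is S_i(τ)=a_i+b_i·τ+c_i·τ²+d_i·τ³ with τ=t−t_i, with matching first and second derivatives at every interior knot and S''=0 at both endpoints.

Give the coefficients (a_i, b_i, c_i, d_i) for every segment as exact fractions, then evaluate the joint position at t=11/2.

Δ: Δ0=-2, Δ1=-1, Δ2=4, Δ3=5
row 1: diag=8, rhs=6; c'=3/8, d'=3/4
row 2: denom=8−3·3/8=55/8; d'=(30−3·3/4)/(55/8)=222/55
row 3: denom=4−1·8/55=212/55; d'=(6−1·222/55)/(212/55)=27/53
back: M3=27/53
back: M2=222/55−8/55·27/53=210/53
back: M1=3/4−3/8·210/53=-39/53
M: M0=0, M1=-39/53, M2=210/53, M3=27/53, M4=0
seg 0: a=0, c=M0/2=0, d=(M1−M0)/(6·1)=-13/106, b=Δ0−h0·(2M0+M1)/6=-199/106
seg 1: a=-2, c=M1/2=-39/106, d=(M2−M1)/(6·3)=83/318, b=Δ1−h1·(2M1+M2)/6=-119/53
seg 2: a=-5, c=M2/2=105/53, d=(M3−M2)/(6·1)=-61/106, b=Δ2−h2·(2M2+M3)/6=275/106
seg 3: a=-1, c=M3/2=27/106, d=(M4−M3)/(6·1)=-9/106, b=Δ3−h3·(2M3+M4)/6=256/53
t_q=11/2 → seg 3, τ=1/2; S=-1+256/53·τ+27/106·τ²+-9/106·τ³=1245/848

  seg 0: a=0 b=-199/106 c=0 d=-13/106
  seg 1: a=-2 b=-119/53 c=-39/106 d=83/318
  seg 2: a=-5 b=275/106 c=105/53 d=-61/106
  seg 3: a=-1 b=256/53 c=27/106 d=-9/106
S(11/2) = 1245/848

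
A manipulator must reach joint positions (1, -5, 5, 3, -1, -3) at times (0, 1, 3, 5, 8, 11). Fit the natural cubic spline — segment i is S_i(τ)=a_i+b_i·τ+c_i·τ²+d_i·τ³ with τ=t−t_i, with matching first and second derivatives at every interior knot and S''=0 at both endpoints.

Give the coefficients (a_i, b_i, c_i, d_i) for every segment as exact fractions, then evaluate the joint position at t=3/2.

  seg 0: a=1 b=-3177/383 c=0 d=879/383
  seg 1: a=-5 b=-540/383 c=2637/383 d=-2819/1532
  seg 2: a=5 b=1551/383 c=-3183/766 d=1249/1532
  seg 3: a=3 b=-1068/383 c=282/383 d=-866/10341
  seg 4: a=-1 b=-242/383 c=-20/1149 d=20/10341
S(3/2) = -51643/12256

Δ: Δ0=-6, Δ1=5, Δ2=-1, Δ3=-4/3, Δ4=-2/3
row 1: diag=6, rhs=66; c'=1/3, d'=11
row 2: denom=8−2·1/3=22/3; d'=(-36−2·11)/(22/3)=-87/11
row 3: denom=10−2·3/11=104/11; d'=(-2−2·-87/11)/(104/11)=19/13
row 4: denom=12−3·33/104=1149/104; d'=(4−3·19/13)/(1149/104)=-40/1149
back: M4=-40/1149
back: M3=19/13−33/104·-40/1149=564/383
back: M2=-87/11−3/11·564/383=-3183/383
back: M1=11−1/3·-3183/383=5274/383
M: M0=0, M1=5274/383, M2=-3183/383, M3=564/383, M4=-40/1149, M5=0
seg 0: a=1, c=M0/2=0, d=(M1−M0)/(6·1)=879/383, b=Δ0−h0·(2M0+M1)/6=-3177/383
seg 1: a=-5, c=M1/2=2637/383, d=(M2−M1)/(6·2)=-2819/1532, b=Δ1−h1·(2M1+M2)/6=-540/383
seg 2: a=5, c=M2/2=-3183/766, d=(M3−M2)/(6·2)=1249/1532, b=Δ2−h2·(2M2+M3)/6=1551/383
seg 3: a=3, c=M3/2=282/383, d=(M4−M3)/(6·3)=-866/10341, b=Δ3−h3·(2M3+M4)/6=-1068/383
seg 4: a=-1, c=M4/2=-20/1149, d=(M5−M4)/(6·3)=20/10341, b=Δ4−h4·(2M4+M5)/6=-242/383
t_q=3/2 → seg 1, τ=1/2; S=-5+-540/383·τ+2637/383·τ²+-2819/1532·τ³=-51643/12256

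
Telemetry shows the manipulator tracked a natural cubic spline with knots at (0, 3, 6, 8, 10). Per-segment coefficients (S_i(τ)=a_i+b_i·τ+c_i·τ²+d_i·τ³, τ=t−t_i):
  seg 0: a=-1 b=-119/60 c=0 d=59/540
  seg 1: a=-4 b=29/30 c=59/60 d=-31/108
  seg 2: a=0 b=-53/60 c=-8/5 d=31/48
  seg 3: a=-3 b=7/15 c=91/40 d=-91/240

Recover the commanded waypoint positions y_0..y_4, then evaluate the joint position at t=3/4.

y_0 = S_0(0) = a_0 = -1
y_1 = S_1(0) = a_1 = -4
y_2 = S_2(0) = a_2 = 0
y_3 = S_3(0) = a_3 = -3
y_4 = S_3(2) = 4
t_q=3/4 is in segment 0 (τ=3/4); S_0(τ)=-625/256

y_0=-1 y_1=-4 y_2=0 y_3=-3 y_4=4
S(3/4) = -625/256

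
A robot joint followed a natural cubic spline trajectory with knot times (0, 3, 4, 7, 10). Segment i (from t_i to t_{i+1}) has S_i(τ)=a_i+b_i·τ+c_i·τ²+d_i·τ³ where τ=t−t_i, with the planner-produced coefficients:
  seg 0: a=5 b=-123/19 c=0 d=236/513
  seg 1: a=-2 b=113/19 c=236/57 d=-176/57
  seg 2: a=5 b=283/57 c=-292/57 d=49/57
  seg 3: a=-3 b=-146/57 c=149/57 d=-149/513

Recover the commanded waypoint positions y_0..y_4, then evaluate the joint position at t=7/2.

y_0=5 y_1=-2 y_2=5 y_3=-3 y_4=5
S(7/2) = 185/114

y_0 = S_0(0) = a_0 = 5
y_1 = S_1(0) = a_1 = -2
y_2 = S_2(0) = a_2 = 5
y_3 = S_3(0) = a_3 = -3
y_4 = S_3(3) = 5
t_q=7/2 is in segment 1 (τ=1/2); S_1(τ)=185/114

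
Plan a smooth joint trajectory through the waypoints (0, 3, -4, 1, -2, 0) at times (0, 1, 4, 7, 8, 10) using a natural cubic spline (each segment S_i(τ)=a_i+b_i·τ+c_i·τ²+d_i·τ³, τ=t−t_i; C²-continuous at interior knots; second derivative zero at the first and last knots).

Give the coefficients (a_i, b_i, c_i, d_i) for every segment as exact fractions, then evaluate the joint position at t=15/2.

  seg 0: a=0 b=14543/3657 c=0 d=-3572/3657
  seg 1: a=3 b=3827/3657 c=-3572/1219 d=6596/10971
  seg 2: a=-4 b=-1105/3657 c=3024/1219 d=-2224/3657
  seg 3: a=1 b=-6721/3657 c=-3648/1219 d=6694/3657
  seg 4: a=-2 b=-8527/3657 c=3046/1219 d=-1523/3657
S(15/2) = -2137/4876

Δ: Δ0=3, Δ1=-7/3, Δ2=5/3, Δ3=-3, Δ4=1
row 1: diag=8, rhs=-32; c'=3/8, d'=-4
row 2: denom=12−3·3/8=87/8; d'=(24−3·-4)/(87/8)=96/29
row 3: denom=8−3·8/29=208/29; d'=(-28−3·96/29)/(208/29)=-275/52
row 4: denom=6−1·29/208=1219/208; d'=(24−1·-275/52)/(1219/208)=6092/1219
back: M4=6092/1219
back: M3=-275/52−29/208·6092/1219=-7296/1219
back: M2=96/29−8/29·-7296/1219=6048/1219
back: M1=-4−3/8·6048/1219=-7144/1219
M: M0=0, M1=-7144/1219, M2=6048/1219, M3=-7296/1219, M4=6092/1219, M5=0
seg 0: a=0, c=M0/2=0, d=(M1−M0)/(6·1)=-3572/3657, b=Δ0−h0·(2M0+M1)/6=14543/3657
seg 1: a=3, c=M1/2=-3572/1219, d=(M2−M1)/(6·3)=6596/10971, b=Δ1−h1·(2M1+M2)/6=3827/3657
seg 2: a=-4, c=M2/2=3024/1219, d=(M3−M2)/(6·3)=-2224/3657, b=Δ2−h2·(2M2+M3)/6=-1105/3657
seg 3: a=1, c=M3/2=-3648/1219, d=(M4−M3)/(6·1)=6694/3657, b=Δ3−h3·(2M3+M4)/6=-6721/3657
seg 4: a=-2, c=M4/2=3046/1219, d=(M5−M4)/(6·2)=-1523/3657, b=Δ4−h4·(2M4+M5)/6=-8527/3657
t_q=15/2 → seg 3, τ=1/2; S=1+-6721/3657·τ+-3648/1219·τ²+6694/3657·τ³=-2137/4876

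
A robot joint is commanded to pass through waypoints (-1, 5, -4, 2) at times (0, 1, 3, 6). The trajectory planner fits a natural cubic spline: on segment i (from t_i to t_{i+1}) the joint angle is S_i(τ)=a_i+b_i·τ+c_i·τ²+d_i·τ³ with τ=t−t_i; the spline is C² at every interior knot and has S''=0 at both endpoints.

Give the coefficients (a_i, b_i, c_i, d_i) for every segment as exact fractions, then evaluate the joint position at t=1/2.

Δ: Δ0=6, Δ1=-9/2, Δ2=2
row 1: diag=6, rhs=-63; c'=1/3, d'=-21/2
row 2: denom=10−2·1/3=28/3; d'=(39−2·-21/2)/(28/3)=45/7
back: M2=45/7
back: M1=-21/2−1/3·45/7=-177/14
M: M0=0, M1=-177/14, M2=45/7, M3=0
seg 0: a=-1, c=M0/2=0, d=(M1−M0)/(6·1)=-59/28, b=Δ0−h0·(2M0+M1)/6=227/28
seg 1: a=5, c=M1/2=-177/28, d=(M2−M1)/(6·2)=89/56, b=Δ1−h1·(2M1+M2)/6=25/14
seg 2: a=-4, c=M2/2=45/14, d=(M3−M2)/(6·3)=-5/14, b=Δ2−h2·(2M2+M3)/6=-31/7
t_q=1/2 → seg 0, τ=1/2; S=-1+227/28·τ+0·τ²+-59/28·τ³=625/224

  seg 0: a=-1 b=227/28 c=0 d=-59/28
  seg 1: a=5 b=25/14 c=-177/28 d=89/56
  seg 2: a=-4 b=-31/7 c=45/14 d=-5/14
S(1/2) = 625/224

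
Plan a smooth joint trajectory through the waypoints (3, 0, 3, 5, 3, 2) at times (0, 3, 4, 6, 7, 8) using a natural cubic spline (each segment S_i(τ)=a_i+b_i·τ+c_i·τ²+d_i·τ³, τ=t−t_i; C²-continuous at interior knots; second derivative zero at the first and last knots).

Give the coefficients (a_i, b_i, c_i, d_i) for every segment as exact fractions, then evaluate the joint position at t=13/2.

Δ: Δ0=-1, Δ1=3, Δ2=1, Δ3=-2, Δ4=-1
row 1: diag=8, rhs=24; c'=1/8, d'=3
row 2: denom=6−1·1/8=47/8; d'=(-12−1·3)/(47/8)=-120/47
row 3: denom=6−2·16/47=250/47; d'=(-18−2·-120/47)/(250/47)=-303/125
row 4: denom=4−1·47/250=953/250; d'=(6−1·-303/125)/(953/250)=2106/953
back: M4=2106/953
back: M3=-303/125−47/250·2106/953=-2706/953
back: M2=-120/47−16/47·-2706/953=-1512/953
back: M1=3−1/8·-1512/953=3048/953
M: M0=0, M1=3048/953, M2=-1512/953, M3=-2706/953, M4=2106/953, M5=0
seg 0: a=3, c=M0/2=0, d=(M1−M0)/(6·3)=508/2859, b=Δ0−h0·(2M0+M1)/6=-2477/953
seg 1: a=0, c=M1/2=1524/953, d=(M2−M1)/(6·1)=-760/953, b=Δ1−h1·(2M1+M2)/6=2095/953
seg 2: a=3, c=M2/2=-756/953, d=(M3−M2)/(6·2)=-199/1906, b=Δ2−h2·(2M2+M3)/6=2863/953
seg 3: a=5, c=M3/2=-1353/953, d=(M4−M3)/(6·1)=802/953, b=Δ3−h3·(2M3+M4)/6=-1355/953
seg 4: a=3, c=M4/2=1053/953, d=(M5−M4)/(6·1)=-351/953, b=Δ4−h4·(2M4+M5)/6=-1655/953
t_q=13/2 → seg 3, τ=1/2; S=5+-1355/953·τ+-1353/953·τ²+802/953·τ³=7699/1906

  seg 0: a=3 b=-2477/953 c=0 d=508/2859
  seg 1: a=0 b=2095/953 c=1524/953 d=-760/953
  seg 2: a=3 b=2863/953 c=-756/953 d=-199/1906
  seg 3: a=5 b=-1355/953 c=-1353/953 d=802/953
  seg 4: a=3 b=-1655/953 c=1053/953 d=-351/953
S(13/2) = 7699/1906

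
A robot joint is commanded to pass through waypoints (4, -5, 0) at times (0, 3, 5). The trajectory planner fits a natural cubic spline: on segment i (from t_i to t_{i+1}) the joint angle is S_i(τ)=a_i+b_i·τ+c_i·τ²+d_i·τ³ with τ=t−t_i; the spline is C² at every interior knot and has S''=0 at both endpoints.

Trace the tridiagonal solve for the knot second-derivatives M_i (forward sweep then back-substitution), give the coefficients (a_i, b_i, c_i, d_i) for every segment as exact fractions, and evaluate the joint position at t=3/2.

  seg 0: a=4 b=-93/20 c=0 d=11/60
  seg 1: a=-5 b=3/10 c=33/20 d=-11/40
S(3/2) = -377/160

Δ: Δ0=-3, Δ1=5/2
row 1: diag=10, rhs=33; c'=1/5, d'=33/10
back: M1=33/10
M: M0=0, M1=33/10, M2=0
seg 0: a=4, c=M0/2=0, d=(M1−M0)/(6·3)=11/60, b=Δ0−h0·(2M0+M1)/6=-93/20
seg 1: a=-5, c=M1/2=33/20, d=(M2−M1)/(6·2)=-11/40, b=Δ1−h1·(2M1+M2)/6=3/10
t_q=3/2 → seg 0, τ=3/2; S=4+-93/20·τ+0·τ²+11/60·τ³=-377/160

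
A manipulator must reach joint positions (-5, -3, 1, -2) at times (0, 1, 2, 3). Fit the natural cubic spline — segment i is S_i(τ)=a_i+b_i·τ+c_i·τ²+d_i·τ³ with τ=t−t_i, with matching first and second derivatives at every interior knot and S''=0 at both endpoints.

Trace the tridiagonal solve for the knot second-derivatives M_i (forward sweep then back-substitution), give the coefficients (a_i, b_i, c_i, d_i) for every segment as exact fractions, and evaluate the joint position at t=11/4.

  seg 0: a=-5 b=1 c=0 d=1
  seg 1: a=-3 b=4 c=3 d=-3
  seg 2: a=1 b=1 c=-6 d=2
S(11/4) = -25/32

Δ: Δ0=2, Δ1=4, Δ2=-3
row 1: diag=4, rhs=12; c'=1/4, d'=3
row 2: denom=4−1·1/4=15/4; d'=(-42−1·3)/(15/4)=-12
back: M2=-12
back: M1=3−1/4·-12=6
M: M0=0, M1=6, M2=-12, M3=0
seg 0: a=-5, c=M0/2=0, d=(M1−M0)/(6·1)=1, b=Δ0−h0·(2M0+M1)/6=1
seg 1: a=-3, c=M1/2=3, d=(M2−M1)/(6·1)=-3, b=Δ1−h1·(2M1+M2)/6=4
seg 2: a=1, c=M2/2=-6, d=(M3−M2)/(6·1)=2, b=Δ2−h2·(2M2+M3)/6=1
t_q=11/4 → seg 2, τ=3/4; S=1+1·τ+-6·τ²+2·τ³=-25/32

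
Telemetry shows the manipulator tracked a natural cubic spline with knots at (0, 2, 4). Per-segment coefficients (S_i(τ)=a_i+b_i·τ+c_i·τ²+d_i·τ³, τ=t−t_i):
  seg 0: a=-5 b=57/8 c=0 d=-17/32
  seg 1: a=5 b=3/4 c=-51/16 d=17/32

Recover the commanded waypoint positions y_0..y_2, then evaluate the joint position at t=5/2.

y_0 = S_0(0) = a_0 = -5
y_1 = S_1(0) = a_1 = 5
y_2 = S_1(2) = -2
t_q=5/2 is in segment 1 (τ=1/2); S_1(τ)=1189/256

y_0=-5 y_1=5 y_2=-2
S(5/2) = 1189/256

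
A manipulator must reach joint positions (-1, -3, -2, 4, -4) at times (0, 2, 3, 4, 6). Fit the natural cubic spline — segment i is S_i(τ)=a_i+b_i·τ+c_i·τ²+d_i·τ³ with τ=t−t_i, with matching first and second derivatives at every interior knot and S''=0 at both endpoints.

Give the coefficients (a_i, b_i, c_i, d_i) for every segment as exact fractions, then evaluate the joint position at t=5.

  seg 0: a=-1 b=-12/11 c=0 d=1/44
  seg 1: a=-3 b=-9/11 c=3/22 d=37/22
  seg 2: a=-2 b=9/2 c=57/11 d=-81/22
  seg 3: a=4 b=42/11 c=-129/22 d=43/44
S(5) = 129/44

Δ: Δ0=-1, Δ1=1, Δ2=6, Δ3=-4
row 1: diag=6, rhs=12; c'=1/6, d'=2
row 2: denom=4−1·1/6=23/6; d'=(30−1·2)/(23/6)=168/23
row 3: denom=6−1·6/23=132/23; d'=(-60−1·168/23)/(132/23)=-129/11
back: M3=-129/11
back: M2=168/23−6/23·-129/11=114/11
back: M1=2−1/6·114/11=3/11
M: M0=0, M1=3/11, M2=114/11, M3=-129/11, M4=0
seg 0: a=-1, c=M0/2=0, d=(M1−M0)/(6·2)=1/44, b=Δ0−h0·(2M0+M1)/6=-12/11
seg 1: a=-3, c=M1/2=3/22, d=(M2−M1)/(6·1)=37/22, b=Δ1−h1·(2M1+M2)/6=-9/11
seg 2: a=-2, c=M2/2=57/11, d=(M3−M2)/(6·1)=-81/22, b=Δ2−h2·(2M2+M3)/6=9/2
seg 3: a=4, c=M3/2=-129/22, d=(M4−M3)/(6·2)=43/44, b=Δ3−h3·(2M3+M4)/6=42/11
t_q=5 → seg 3, τ=1; S=4+42/11·τ+-129/22·τ²+43/44·τ³=129/44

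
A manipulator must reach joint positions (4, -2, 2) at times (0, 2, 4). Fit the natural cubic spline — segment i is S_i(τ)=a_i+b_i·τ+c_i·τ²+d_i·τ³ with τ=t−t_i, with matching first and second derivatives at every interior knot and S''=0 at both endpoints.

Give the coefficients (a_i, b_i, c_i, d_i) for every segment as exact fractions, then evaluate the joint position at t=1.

  seg 0: a=4 b=-17/4 c=0 d=5/16
  seg 1: a=-2 b=-1/2 c=15/8 d=-5/16
S(1) = 1/16

Δ: Δ0=-3, Δ1=2
row 1: diag=8, rhs=30; c'=1/4, d'=15/4
back: M1=15/4
M: M0=0, M1=15/4, M2=0
seg 0: a=4, c=M0/2=0, d=(M1−M0)/(6·2)=5/16, b=Δ0−h0·(2M0+M1)/6=-17/4
seg 1: a=-2, c=M1/2=15/8, d=(M2−M1)/(6·2)=-5/16, b=Δ1−h1·(2M1+M2)/6=-1/2
t_q=1 → seg 0, τ=1; S=4+-17/4·τ+0·τ²+5/16·τ³=1/16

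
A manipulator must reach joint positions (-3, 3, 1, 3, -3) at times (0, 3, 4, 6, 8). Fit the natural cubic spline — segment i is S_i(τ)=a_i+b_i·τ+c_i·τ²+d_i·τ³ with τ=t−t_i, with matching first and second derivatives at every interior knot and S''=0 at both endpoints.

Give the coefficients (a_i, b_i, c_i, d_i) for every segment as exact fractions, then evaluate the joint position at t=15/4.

Δ: Δ0=2, Δ1=-2, Δ2=1, Δ3=-3
row 1: diag=8, rhs=-24; c'=1/8, d'=-3
row 2: denom=6−1·1/8=47/8; d'=(18−1·-3)/(47/8)=168/47
row 3: denom=8−2·16/47=344/47; d'=(-24−2·168/47)/(344/47)=-183/43
back: M3=-183/43
back: M2=168/47−16/47·-183/43=216/43
back: M1=-3−1/8·216/43=-156/43
M: M0=0, M1=-156/43, M2=216/43, M3=-183/43, M4=0
seg 0: a=-3, c=M0/2=0, d=(M1−M0)/(6·3)=-26/129, b=Δ0−h0·(2M0+M1)/6=164/43
seg 1: a=3, c=M1/2=-78/43, d=(M2−M1)/(6·1)=62/43, b=Δ1−h1·(2M1+M2)/6=-70/43
seg 2: a=1, c=M2/2=108/43, d=(M3−M2)/(6·2)=-133/172, b=Δ2−h2·(2M2+M3)/6=-40/43
seg 3: a=3, c=M3/2=-183/86, d=(M4−M3)/(6·2)=61/172, b=Δ3−h3·(2M3+M4)/6=-7/43
t_q=15/4 → seg 1, τ=3/4; S=3+-70/43·τ+-78/43·τ²+62/43·τ³=1881/1376

  seg 0: a=-3 b=164/43 c=0 d=-26/129
  seg 1: a=3 b=-70/43 c=-78/43 d=62/43
  seg 2: a=1 b=-40/43 c=108/43 d=-133/172
  seg 3: a=3 b=-7/43 c=-183/86 d=61/172
S(15/4) = 1881/1376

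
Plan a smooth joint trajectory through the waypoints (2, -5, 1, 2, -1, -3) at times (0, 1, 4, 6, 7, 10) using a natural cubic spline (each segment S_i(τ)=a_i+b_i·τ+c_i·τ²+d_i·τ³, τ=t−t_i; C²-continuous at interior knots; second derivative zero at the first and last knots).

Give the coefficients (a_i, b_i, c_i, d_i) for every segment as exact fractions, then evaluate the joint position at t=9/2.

  seg 0: a=2 b=-3929/474 c=0 d=611/474
  seg 1: a=-5 b=-1048/237 c=611/158 d=-2455/4266
  seg 2: a=1 b=1537/474 c=-311/237 d=-7/237
  seg 3: a=2 b=-373/158 c=-353/237 d=403/474
  seg 4: a=-1 b=-661/237 c=503/474 d=-503/4266
S(9/2) = 1447/632

Δ: Δ0=-7, Δ1=2, Δ2=1/2, Δ3=-3, Δ4=-2/3
row 1: diag=8, rhs=54; c'=3/8, d'=27/4
row 2: denom=10−3·3/8=71/8; d'=(-9−3·27/4)/(71/8)=-234/71
row 3: denom=6−2·16/71=394/71; d'=(-21−2·-234/71)/(394/71)=-1023/394
row 4: denom=8−1·71/394=3081/394; d'=(14−1·-1023/394)/(3081/394)=503/237
back: M4=503/237
back: M3=-1023/394−71/394·503/237=-706/237
back: M2=-234/71−16/71·-706/237=-622/237
back: M1=27/4−3/8·-622/237=611/79
M: M0=0, M1=611/79, M2=-622/237, M3=-706/237, M4=503/237, M5=0
seg 0: a=2, c=M0/2=0, d=(M1−M0)/(6·1)=611/474, b=Δ0−h0·(2M0+M1)/6=-3929/474
seg 1: a=-5, c=M1/2=611/158, d=(M2−M1)/(6·3)=-2455/4266, b=Δ1−h1·(2M1+M2)/6=-1048/237
seg 2: a=1, c=M2/2=-311/237, d=(M3−M2)/(6·2)=-7/237, b=Δ2−h2·(2M2+M3)/6=1537/474
seg 3: a=2, c=M3/2=-353/237, d=(M4−M3)/(6·1)=403/474, b=Δ3−h3·(2M3+M4)/6=-373/158
seg 4: a=-1, c=M4/2=503/474, d=(M5−M4)/(6·3)=-503/4266, b=Δ4−h4·(2M4+M5)/6=-661/237
t_q=9/2 → seg 2, τ=1/2; S=1+1537/474·τ+-311/237·τ²+-7/237·τ³=1447/632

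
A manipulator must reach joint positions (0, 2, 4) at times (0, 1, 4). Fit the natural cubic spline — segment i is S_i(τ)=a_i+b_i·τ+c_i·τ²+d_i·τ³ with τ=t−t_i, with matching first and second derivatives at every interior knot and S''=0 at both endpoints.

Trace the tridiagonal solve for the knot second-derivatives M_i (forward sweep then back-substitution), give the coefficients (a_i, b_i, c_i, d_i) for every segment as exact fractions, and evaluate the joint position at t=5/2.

  seg 0: a=0 b=13/6 c=0 d=-1/6
  seg 1: a=2 b=5/3 c=-1/2 d=1/18
S(5/2) = 57/16

Δ: Δ0=2, Δ1=2/3
row 1: diag=8, rhs=-8; c'=3/8, d'=-1
back: M1=-1
M: M0=0, M1=-1, M2=0
seg 0: a=0, c=M0/2=0, d=(M1−M0)/(6·1)=-1/6, b=Δ0−h0·(2M0+M1)/6=13/6
seg 1: a=2, c=M1/2=-1/2, d=(M2−M1)/(6·3)=1/18, b=Δ1−h1·(2M1+M2)/6=5/3
t_q=5/2 → seg 1, τ=3/2; S=2+5/3·τ+-1/2·τ²+1/18·τ³=57/16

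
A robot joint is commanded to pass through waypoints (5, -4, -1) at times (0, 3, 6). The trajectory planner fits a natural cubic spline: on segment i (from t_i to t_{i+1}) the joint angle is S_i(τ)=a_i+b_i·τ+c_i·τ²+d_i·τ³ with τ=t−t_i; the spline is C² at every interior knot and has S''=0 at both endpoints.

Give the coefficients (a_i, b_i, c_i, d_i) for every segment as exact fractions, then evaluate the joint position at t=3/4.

Δ: Δ0=-3, Δ1=1
row 1: diag=12, rhs=24; c'=1/4, d'=2
back: M1=2
M: M0=0, M1=2, M2=0
seg 0: a=5, c=M0/2=0, d=(M1−M0)/(6·3)=1/9, b=Δ0−h0·(2M0+M1)/6=-4
seg 1: a=-4, c=M1/2=1, d=(M2−M1)/(6·3)=-1/9, b=Δ1−h1·(2M1+M2)/6=-1
t_q=3/4 → seg 0, τ=3/4; S=5+-4·τ+0·τ²+1/9·τ³=131/64

  seg 0: a=5 b=-4 c=0 d=1/9
  seg 1: a=-4 b=-1 c=1 d=-1/9
S(3/4) = 131/64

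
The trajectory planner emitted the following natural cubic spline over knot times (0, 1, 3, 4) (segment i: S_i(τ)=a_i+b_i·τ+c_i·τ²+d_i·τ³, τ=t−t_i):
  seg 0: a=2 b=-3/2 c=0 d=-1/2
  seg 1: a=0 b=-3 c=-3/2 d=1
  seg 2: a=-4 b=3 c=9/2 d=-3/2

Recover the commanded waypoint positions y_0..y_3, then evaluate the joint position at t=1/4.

y_0=2 y_1=0 y_2=-4 y_3=2
S(1/4) = 207/128

y_0 = S_0(0) = a_0 = 2
y_1 = S_1(0) = a_1 = 0
y_2 = S_2(0) = a_2 = -4
y_3 = S_2(1) = 2
t_q=1/4 is in segment 0 (τ=1/4); S_0(τ)=207/128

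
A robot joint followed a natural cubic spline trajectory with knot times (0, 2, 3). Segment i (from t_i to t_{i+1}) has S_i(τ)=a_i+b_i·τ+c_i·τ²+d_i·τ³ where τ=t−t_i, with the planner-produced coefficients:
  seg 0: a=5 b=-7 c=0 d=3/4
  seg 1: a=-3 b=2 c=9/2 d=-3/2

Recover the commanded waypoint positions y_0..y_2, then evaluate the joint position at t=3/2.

y_0=5 y_1=-3 y_2=2
S(3/2) = -95/32

y_0 = S_0(0) = a_0 = 5
y_1 = S_1(0) = a_1 = -3
y_2 = S_1(1) = 2
t_q=3/2 is in segment 0 (τ=3/2); S_0(τ)=-95/32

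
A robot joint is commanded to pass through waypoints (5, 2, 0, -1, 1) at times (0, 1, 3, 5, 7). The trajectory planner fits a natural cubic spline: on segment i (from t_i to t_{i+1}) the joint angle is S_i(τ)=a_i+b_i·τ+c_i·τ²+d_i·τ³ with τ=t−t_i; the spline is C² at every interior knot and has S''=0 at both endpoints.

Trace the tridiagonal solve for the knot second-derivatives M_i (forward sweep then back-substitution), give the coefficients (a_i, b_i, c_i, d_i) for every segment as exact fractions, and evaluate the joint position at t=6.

Δ: Δ0=-3, Δ1=-1, Δ2=-1/2, Δ3=1
row 1: diag=6, rhs=12; c'=1/3, d'=2
row 2: denom=8−2·1/3=22/3; d'=(3−2·2)/(22/3)=-3/22
row 3: denom=8−2·3/11=82/11; d'=(9−2·-3/22)/(82/11)=51/41
back: M3=51/41
back: M2=-3/22−3/11·51/41=-39/82
back: M1=2−1/3·-39/82=177/82
M: M0=0, M1=177/82, M2=-39/82, M3=51/41, M4=0
seg 0: a=5, c=M0/2=0, d=(M1−M0)/(6·1)=59/164, b=Δ0−h0·(2M0+M1)/6=-551/164
seg 1: a=2, c=M1/2=177/164, d=(M2−M1)/(6·2)=-9/41, b=Δ1−h1·(2M1+M2)/6=-187/82
seg 2: a=0, c=M2/2=-39/164, d=(M3−M2)/(6·2)=47/328, b=Δ2−h2·(2M2+M3)/6=-49/82
seg 3: a=-1, c=M3/2=51/82, d=(M4−M3)/(6·2)=-17/164, b=Δ3−h3·(2M3+M4)/6=7/41
t_q=6 → seg 3, τ=1; S=-1+7/41·τ+51/82·τ²+-17/164·τ³=-51/164

  seg 0: a=5 b=-551/164 c=0 d=59/164
  seg 1: a=2 b=-187/82 c=177/164 d=-9/41
  seg 2: a=0 b=-49/82 c=-39/164 d=47/328
  seg 3: a=-1 b=7/41 c=51/82 d=-17/164
S(6) = -51/164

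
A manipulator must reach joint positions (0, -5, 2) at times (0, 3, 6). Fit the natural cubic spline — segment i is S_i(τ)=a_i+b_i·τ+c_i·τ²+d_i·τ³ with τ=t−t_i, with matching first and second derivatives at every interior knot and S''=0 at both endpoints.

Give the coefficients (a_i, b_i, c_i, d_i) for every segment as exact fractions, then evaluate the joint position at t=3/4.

Δ: Δ0=-5/3, Δ1=7/3
row 1: diag=12, rhs=24; c'=1/4, d'=2
back: M1=2
M: M0=0, M1=2, M2=0
seg 0: a=0, c=M0/2=0, d=(M1−M0)/(6·3)=1/9, b=Δ0−h0·(2M0+M1)/6=-8/3
seg 1: a=-5, c=M1/2=1, d=(M2−M1)/(6·3)=-1/9, b=Δ1−h1·(2M1+M2)/6=1/3
t_q=3/4 → seg 0, τ=3/4; S=0+-8/3·τ+0·τ²+1/9·τ³=-125/64

  seg 0: a=0 b=-8/3 c=0 d=1/9
  seg 1: a=-5 b=1/3 c=1 d=-1/9
S(3/4) = -125/64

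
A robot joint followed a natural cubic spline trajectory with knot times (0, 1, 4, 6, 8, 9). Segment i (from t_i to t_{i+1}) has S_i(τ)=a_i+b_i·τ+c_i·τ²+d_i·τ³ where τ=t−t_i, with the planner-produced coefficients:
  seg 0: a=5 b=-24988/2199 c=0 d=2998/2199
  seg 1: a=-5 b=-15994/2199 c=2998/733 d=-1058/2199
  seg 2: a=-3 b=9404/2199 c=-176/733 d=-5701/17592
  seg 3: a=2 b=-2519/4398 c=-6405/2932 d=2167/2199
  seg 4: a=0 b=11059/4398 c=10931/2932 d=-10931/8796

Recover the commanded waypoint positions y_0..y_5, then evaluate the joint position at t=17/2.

y_0 = S_0(0) = a_0 = 5
y_1 = S_1(0) = a_1 = -5
y_2 = S_2(0) = a_2 = -3
y_3 = S_3(0) = a_3 = 2
y_4 = S_4(0) = a_4 = 0
y_5 = S_4(1) = 5
t_q=17/2 is in segment 4 (τ=1/2); S_4(τ)=47709/23456

y_0=5 y_1=-5 y_2=-3 y_3=2 y_4=0 y_5=5
S(17/2) = 47709/23456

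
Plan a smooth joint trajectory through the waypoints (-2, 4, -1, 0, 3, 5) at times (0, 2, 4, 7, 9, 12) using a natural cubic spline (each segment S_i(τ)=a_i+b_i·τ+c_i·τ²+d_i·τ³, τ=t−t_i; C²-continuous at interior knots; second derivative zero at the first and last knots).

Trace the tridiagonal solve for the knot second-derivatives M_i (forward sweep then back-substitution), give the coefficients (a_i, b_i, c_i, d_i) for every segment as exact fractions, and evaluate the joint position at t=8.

Δ: Δ0=3, Δ1=-5/2, Δ2=1/3, Δ3=3/2, Δ4=2/3
row 1: diag=8, rhs=-33; c'=1/4, d'=-33/8
row 2: denom=10−2·1/4=19/2; d'=(17−2·-33/8)/(19/2)=101/38
row 3: denom=10−3·6/19=172/19; d'=(7−3·101/38)/(172/19)=-37/344
row 4: denom=10−2·19/86=411/43; d'=(-5−2·-37/344)/(411/43)=-823/1644
back: M4=-823/1644
back: M3=-37/344−19/86·-823/1644=5/1644
back: M2=101/38−6/19·5/1644=364/137
back: M1=-33/8−1/4·364/137=-5249/1096
M: M0=0, M1=-5249/1096, M2=364/137, M3=5/1644, M4=-823/1644, M5=0
seg 0: a=-2, c=M0/2=0, d=(M1−M0)/(6·2)=-5249/13152, b=Δ0−h0·(2M0+M1)/6=15113/3288
seg 1: a=4, c=M1/2=-5249/2192, d=(M2−M1)/(6·2)=8161/13152, b=Δ1−h1·(2M1+M2)/6=-317/1644
seg 2: a=-1, c=M2/2=182/137, d=(M3−M2)/(6·3)=-4363/29592, b=Δ2−h2·(2M2+M3)/6=-7645/3288
seg 3: a=0, c=M3/2=5/3288, d=(M4−M3)/(6·2)=-23/548, b=Δ3−h3·(2M3+M4)/6=2737/1644
seg 4: a=3, c=M4/2=-823/3288, d=(M5−M4)/(6·3)=823/29592, b=Δ4−h4·(2M4+M5)/6=1919/1644
t_q=8 → seg 3, τ=1; S=0+2737/1644·τ+5/3288·τ²+-23/548·τ³=5341/3288

  seg 0: a=-2 b=15113/3288 c=0 d=-5249/13152
  seg 1: a=4 b=-317/1644 c=-5249/2192 d=8161/13152
  seg 2: a=-1 b=-7645/3288 c=182/137 d=-4363/29592
  seg 3: a=0 b=2737/1644 c=5/3288 d=-23/548
  seg 4: a=3 b=1919/1644 c=-823/3288 d=823/29592
S(8) = 5341/3288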